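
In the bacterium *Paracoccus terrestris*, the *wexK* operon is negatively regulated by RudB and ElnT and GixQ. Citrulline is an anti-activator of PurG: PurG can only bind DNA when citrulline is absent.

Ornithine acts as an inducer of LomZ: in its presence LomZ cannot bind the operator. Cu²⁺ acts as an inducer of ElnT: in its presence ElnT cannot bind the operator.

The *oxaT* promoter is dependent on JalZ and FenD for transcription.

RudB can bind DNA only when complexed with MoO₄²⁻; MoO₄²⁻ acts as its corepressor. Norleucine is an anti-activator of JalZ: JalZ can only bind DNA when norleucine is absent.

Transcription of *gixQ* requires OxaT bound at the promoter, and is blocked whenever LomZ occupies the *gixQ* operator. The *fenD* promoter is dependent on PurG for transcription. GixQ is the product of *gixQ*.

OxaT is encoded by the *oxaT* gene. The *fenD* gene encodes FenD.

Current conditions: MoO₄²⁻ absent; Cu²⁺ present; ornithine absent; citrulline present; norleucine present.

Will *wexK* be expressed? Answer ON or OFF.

ON

MoO₄²⁻ is absent, so RudB is inactive.
Cu²⁺ is present, so ElnT is inactive.
Norleucine is present, so JalZ is inactive.
Citrulline is present, so PurG is inactive.
Required activator PurG is absent, so *fenD* is not transcribed.
So FenD is not produced.
Required activator JalZ is absent, so *oxaT* is not transcribed.
So OxaT is not produced.
Ornithine is absent, so LomZ is active.
With repressor LomZ bound, *gixQ* is not transcribed.
So GixQ is not produced.
With no repressor bound, *wexK* is transcribed.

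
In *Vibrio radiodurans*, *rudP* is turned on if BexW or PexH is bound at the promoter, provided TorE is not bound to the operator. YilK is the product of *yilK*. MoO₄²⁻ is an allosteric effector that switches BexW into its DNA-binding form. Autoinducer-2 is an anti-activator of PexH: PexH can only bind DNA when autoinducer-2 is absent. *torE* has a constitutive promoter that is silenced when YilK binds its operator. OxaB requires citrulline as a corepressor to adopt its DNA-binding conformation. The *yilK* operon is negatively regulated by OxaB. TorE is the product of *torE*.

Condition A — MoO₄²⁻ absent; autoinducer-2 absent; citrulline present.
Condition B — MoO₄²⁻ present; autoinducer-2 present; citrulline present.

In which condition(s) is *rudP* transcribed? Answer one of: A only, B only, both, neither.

Condition A:
MoO₄²⁻ is absent, so BexW is inactive.
Autoinducer-2 is absent, so PexH is active.
Citrulline is present, so OxaB is active.
With repressor OxaB bound, *yilK* is not transcribed.
So YilK is not produced.
With no repressor bound, *torE* is transcribed.
So TorE is produced and active.
With repressor TorE bound, *rudP* is not transcribed.
→ *rudP* is OFF in A.
Condition B:
MoO₄²⁻ is present, so BexW is active.
Autoinducer-2 is present, so PexH is inactive.
Citrulline is present, so OxaB is active.
With repressor OxaB bound, *yilK* is not transcribed.
So YilK is not produced.
With no repressor bound, *torE* is transcribed.
So TorE is produced and active.
With repressor TorE bound, *rudP* is not transcribed.
→ *rudP* is OFF in B.

neither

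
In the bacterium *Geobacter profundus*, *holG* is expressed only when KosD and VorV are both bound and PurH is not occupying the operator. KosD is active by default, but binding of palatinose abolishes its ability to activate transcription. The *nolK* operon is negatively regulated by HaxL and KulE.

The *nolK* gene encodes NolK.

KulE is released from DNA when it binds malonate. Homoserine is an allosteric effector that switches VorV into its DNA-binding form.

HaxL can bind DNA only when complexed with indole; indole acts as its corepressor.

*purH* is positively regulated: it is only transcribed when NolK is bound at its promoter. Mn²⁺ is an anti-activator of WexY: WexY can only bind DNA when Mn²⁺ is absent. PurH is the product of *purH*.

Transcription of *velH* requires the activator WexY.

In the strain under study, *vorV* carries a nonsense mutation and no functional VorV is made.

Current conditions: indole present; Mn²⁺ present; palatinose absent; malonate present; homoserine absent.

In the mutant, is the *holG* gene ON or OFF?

OFF

Indole is present, so HaxL is active.
Malonate is present, so KulE is inactive.
With repressor HaxL bound, *nolK* is not transcribed.
So NolK is not produced.
Required activator NolK is absent, so *purH* is not transcribed.
So PurH is not produced.
Palatinose is absent, so KosD is active.
VorV is non-functional in this strain, so it has no effect.
Required activator VorV is absent, so *holG* is not transcribed.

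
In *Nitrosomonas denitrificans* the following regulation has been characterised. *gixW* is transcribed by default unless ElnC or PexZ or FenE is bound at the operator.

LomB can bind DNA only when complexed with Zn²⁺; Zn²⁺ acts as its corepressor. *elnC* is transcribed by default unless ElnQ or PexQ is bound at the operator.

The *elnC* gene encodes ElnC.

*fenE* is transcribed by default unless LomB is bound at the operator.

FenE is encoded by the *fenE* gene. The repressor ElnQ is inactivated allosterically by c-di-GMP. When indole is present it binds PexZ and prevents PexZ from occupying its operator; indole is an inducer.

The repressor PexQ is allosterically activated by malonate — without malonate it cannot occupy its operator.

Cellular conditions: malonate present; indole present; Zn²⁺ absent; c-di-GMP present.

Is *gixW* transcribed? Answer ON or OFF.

c-di-GMP is present, so ElnQ is inactive.
Malonate is present, so PexQ is active.
With repressor PexQ bound, *elnC* is not transcribed.
So ElnC is not produced.
Indole is present, so PexZ is inactive.
Zn²⁺ is absent, so LomB is inactive.
With no repressor bound, *fenE* is transcribed.
So FenE is produced and active.
With repressor FenE bound, *gixW* is not transcribed.

OFF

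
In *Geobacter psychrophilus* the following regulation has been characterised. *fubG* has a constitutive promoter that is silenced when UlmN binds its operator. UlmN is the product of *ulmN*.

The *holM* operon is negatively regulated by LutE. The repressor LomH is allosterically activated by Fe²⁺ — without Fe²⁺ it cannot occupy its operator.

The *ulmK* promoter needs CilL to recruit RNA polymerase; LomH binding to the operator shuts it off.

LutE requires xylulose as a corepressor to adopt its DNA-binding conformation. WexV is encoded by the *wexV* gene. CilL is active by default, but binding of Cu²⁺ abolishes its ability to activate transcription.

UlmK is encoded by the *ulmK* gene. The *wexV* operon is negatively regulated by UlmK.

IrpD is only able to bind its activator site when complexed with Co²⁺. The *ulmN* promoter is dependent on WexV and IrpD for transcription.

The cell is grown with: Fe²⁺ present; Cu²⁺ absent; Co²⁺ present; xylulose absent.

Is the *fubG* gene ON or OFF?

OFF

Fe²⁺ is present, so LomH is active.
Cu²⁺ is absent, so CilL is active.
With repressor LomH bound, *ulmK* is not transcribed.
So UlmK is not produced.
With no repressor bound, *wexV* is transcribed.
So WexV is produced and active.
Co²⁺ is present, so IrpD is active.
No repressor is bound and WexV and IrpD are active, so *ulmN* is transcribed.
So UlmN is produced and active.
With repressor UlmN bound, *fubG* is not transcribed.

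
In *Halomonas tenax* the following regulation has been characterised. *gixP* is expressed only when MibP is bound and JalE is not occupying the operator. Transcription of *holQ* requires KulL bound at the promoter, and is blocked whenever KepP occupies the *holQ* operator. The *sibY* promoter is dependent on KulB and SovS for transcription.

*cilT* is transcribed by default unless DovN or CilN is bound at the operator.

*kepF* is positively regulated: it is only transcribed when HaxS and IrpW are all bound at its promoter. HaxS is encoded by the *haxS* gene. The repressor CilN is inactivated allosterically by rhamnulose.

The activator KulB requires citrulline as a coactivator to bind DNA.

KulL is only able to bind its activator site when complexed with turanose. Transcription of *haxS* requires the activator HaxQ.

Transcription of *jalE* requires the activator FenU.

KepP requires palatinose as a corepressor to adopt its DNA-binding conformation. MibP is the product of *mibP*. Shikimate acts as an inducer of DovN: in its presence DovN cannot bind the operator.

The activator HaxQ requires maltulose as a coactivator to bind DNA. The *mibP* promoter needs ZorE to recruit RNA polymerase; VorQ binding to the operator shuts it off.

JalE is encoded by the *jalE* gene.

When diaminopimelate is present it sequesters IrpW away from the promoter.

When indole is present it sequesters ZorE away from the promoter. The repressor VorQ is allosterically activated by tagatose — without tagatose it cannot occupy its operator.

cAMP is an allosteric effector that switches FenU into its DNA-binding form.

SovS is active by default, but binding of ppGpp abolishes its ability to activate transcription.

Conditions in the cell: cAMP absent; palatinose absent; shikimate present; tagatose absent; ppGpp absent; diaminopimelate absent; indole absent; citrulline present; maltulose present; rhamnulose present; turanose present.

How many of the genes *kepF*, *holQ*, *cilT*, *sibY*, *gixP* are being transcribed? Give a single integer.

5

Maltulose is present, so HaxQ is active.
No repressor is bound and HaxQ is active, so *haxS* is transcribed.
So HaxS is produced and active.
Diaminopimelate is absent, so IrpW is active.
No repressor is bound and HaxS and IrpW are active, so *kepF* is transcribed.
→ *kepF* is ON.
Palatinose is absent, so KepP is inactive.
Turanose is present, so KulL is active.
No repressor is bound and KulL is active, so *holQ* is transcribed.
→ *holQ* is ON.
Shikimate is present, so DovN is inactive.
Rhamnulose is present, so CilN is inactive.
With no repressor bound, *cilT* is transcribed.
→ *cilT* is ON.
Citrulline is present, so KulB is active.
ppGpp is absent, so SovS is active.
No repressor is bound and KulB and SovS are active, so *sibY* is transcribed.
→ *sibY* is ON.
Tagatose is absent, so VorQ is inactive.
Indole is absent, so ZorE is active.
No repressor is bound and ZorE is active, so *mibP* is transcribed.
So MibP is produced and active.
cAMP is absent, so FenU is inactive.
Required activator FenU is absent, so *jalE* is not transcribed.
So JalE is not produced.
No repressor is bound and MibP is active, so *gixP* is transcribed.
→ *gixP* is ON.
5 of the 5 genes are transcribed.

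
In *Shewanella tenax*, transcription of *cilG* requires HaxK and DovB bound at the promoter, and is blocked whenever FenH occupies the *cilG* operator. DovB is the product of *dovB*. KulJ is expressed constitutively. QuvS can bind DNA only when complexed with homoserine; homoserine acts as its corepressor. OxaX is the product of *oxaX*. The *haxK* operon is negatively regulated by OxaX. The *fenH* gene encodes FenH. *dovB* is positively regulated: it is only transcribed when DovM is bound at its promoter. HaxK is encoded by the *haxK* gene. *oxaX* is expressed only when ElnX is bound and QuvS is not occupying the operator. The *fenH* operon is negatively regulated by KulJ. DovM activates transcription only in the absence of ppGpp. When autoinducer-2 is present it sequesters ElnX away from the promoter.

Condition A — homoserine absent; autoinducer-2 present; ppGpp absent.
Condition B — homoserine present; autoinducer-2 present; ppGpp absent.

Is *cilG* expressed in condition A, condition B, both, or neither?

Condition A:
Homoserine is absent, so QuvS is inactive.
Autoinducer-2 is present, so ElnX is inactive.
Required activator ElnX is absent, so *oxaX* is not transcribed.
So OxaX is not produced.
With no repressor bound, *haxK* is transcribed.
So HaxK is produced and active.
ppGpp is absent, so DovM is active.
No repressor is bound and DovM is active, so *dovB* is transcribed.
So DovB is produced and active.
KulJ is produced constitutively and is active.
With repressor KulJ bound, *fenH* is not transcribed.
So FenH is not produced.
No repressor is bound and HaxK and DovB are active, so *cilG* is transcribed.
→ *cilG* is ON in A.
Condition B:
Homoserine is present, so QuvS is active.
Autoinducer-2 is present, so ElnX is inactive.
With repressor QuvS bound, *oxaX* is not transcribed.
So OxaX is not produced.
With no repressor bound, *haxK* is transcribed.
So HaxK is produced and active.
ppGpp is absent, so DovM is active.
No repressor is bound and DovM is active, so *dovB* is transcribed.
So DovB is produced and active.
KulJ is produced constitutively and is active.
With repressor KulJ bound, *fenH* is not transcribed.
So FenH is not produced.
No repressor is bound and HaxK and DovB are active, so *cilG* is transcribed.
→ *cilG* is ON in B.

both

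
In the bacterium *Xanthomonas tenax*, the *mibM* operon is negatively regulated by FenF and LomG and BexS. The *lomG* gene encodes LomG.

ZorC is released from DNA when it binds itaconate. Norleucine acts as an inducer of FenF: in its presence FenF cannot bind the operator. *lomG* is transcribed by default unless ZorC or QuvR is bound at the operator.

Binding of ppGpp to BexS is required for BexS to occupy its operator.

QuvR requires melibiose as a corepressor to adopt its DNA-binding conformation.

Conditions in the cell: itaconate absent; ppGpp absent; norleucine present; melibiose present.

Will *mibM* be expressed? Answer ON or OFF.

Norleucine is present, so FenF is inactive.
Itaconate is absent, so ZorC is active.
Melibiose is present, so QuvR is active.
With repressor ZorC bound, *lomG* is not transcribed.
So LomG is not produced.
ppGpp is absent, so BexS is inactive.
With no repressor bound, *mibM* is transcribed.

ON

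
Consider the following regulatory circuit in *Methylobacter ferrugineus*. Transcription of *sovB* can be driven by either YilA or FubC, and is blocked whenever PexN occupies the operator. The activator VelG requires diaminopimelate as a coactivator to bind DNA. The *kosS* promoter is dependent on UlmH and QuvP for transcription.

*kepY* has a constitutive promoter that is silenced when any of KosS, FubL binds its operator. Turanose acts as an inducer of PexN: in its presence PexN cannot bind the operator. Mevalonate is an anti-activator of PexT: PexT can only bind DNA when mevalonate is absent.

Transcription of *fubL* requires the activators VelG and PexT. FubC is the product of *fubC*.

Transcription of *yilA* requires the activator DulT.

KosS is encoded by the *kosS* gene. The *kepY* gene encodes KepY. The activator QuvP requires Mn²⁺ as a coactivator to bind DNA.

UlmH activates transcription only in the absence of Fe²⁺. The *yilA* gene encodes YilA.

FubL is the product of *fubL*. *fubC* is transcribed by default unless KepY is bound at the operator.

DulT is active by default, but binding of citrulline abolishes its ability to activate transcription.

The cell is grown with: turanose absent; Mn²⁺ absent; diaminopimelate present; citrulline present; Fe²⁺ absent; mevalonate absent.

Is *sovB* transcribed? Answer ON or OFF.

Citrulline is present, so DulT is inactive.
Required activator DulT is absent, so *yilA* is not transcribed.
So YilA is not produced.
Turanose is absent, so PexN is active.
Fe²⁺ is absent, so UlmH is active.
Mn²⁺ is absent, so QuvP is inactive.
Required activator QuvP is absent, so *kosS* is not transcribed.
So KosS is not produced.
Diaminopimelate is present, so VelG is active.
Mevalonate is absent, so PexT is active.
No repressor is bound and VelG and PexT are active, so *fubL* is transcribed.
So FubL is produced and active.
With repressor FubL bound, *kepY* is not transcribed.
So KepY is not produced.
With no repressor bound, *fubC* is transcribed.
So FubC is produced and active.
With repressor PexN bound, *sovB* is not transcribed.

OFF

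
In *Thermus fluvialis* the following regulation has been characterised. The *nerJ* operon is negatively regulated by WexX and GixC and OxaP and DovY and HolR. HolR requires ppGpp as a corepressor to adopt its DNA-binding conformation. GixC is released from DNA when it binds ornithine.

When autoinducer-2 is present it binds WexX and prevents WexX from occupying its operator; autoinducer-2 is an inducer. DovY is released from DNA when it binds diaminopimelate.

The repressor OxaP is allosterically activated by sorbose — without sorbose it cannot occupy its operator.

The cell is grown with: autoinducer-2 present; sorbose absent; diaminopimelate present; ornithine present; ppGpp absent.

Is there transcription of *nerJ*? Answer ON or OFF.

ON

Autoinducer-2 is present, so WexX is inactive.
Ornithine is present, so GixC is inactive.
Sorbose is absent, so OxaP is inactive.
Diaminopimelate is present, so DovY is inactive.
ppGpp is absent, so HolR is inactive.
With no repressor bound, *nerJ* is transcribed.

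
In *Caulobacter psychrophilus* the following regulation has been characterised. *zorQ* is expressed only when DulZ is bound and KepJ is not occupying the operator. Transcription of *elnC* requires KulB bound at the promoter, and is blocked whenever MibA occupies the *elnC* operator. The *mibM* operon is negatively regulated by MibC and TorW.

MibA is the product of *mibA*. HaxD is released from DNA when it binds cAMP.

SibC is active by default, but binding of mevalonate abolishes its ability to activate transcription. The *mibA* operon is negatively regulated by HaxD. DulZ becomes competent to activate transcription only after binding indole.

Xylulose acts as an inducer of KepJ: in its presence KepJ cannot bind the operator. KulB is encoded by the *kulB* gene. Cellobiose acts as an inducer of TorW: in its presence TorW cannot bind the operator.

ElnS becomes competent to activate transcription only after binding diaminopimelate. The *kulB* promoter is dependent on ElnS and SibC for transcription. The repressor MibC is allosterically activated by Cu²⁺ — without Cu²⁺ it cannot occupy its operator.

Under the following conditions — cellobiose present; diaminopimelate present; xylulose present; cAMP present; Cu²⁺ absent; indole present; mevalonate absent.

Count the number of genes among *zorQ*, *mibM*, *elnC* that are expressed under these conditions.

2

Xylulose is present, so KepJ is inactive.
Indole is present, so DulZ is active.
No repressor is bound and DulZ is active, so *zorQ* is transcribed.
→ *zorQ* is ON.
Cu²⁺ is absent, so MibC is inactive.
Cellobiose is present, so TorW is inactive.
With no repressor bound, *mibM* is transcribed.
→ *mibM* is ON.
cAMP is present, so HaxD is inactive.
With no repressor bound, *mibA* is transcribed.
So MibA is produced and active.
Diaminopimelate is present, so ElnS is active.
Mevalonate is absent, so SibC is active.
No repressor is bound and ElnS and SibC are active, so *kulB* is transcribed.
So KulB is produced and active.
With repressor MibA bound, *elnC* is not transcribed.
→ *elnC* is OFF.
2 of the 3 genes are transcribed.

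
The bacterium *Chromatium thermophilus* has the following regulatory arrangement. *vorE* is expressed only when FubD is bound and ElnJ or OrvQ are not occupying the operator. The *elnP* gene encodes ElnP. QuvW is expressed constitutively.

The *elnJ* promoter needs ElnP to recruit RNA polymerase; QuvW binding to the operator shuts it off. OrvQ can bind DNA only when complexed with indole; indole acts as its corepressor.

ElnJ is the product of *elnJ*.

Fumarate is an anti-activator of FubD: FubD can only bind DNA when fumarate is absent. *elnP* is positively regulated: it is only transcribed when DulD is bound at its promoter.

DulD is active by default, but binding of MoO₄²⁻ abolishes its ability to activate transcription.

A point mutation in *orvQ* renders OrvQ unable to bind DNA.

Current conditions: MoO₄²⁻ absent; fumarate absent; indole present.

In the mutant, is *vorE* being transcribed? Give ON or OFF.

MoO₄²⁻ is absent, so DulD is active.
No repressor is bound and DulD is active, so *elnP* is transcribed.
So ElnP is produced and active.
QuvW is produced constitutively and is active.
With repressor QuvW bound, *elnJ* is not transcribed.
So ElnJ is not produced.
Fumarate is absent, so FubD is active.
OrvQ is non-functional in this strain, so it has no effect.
No repressor is bound and FubD is active, so *vorE* is transcribed.

ON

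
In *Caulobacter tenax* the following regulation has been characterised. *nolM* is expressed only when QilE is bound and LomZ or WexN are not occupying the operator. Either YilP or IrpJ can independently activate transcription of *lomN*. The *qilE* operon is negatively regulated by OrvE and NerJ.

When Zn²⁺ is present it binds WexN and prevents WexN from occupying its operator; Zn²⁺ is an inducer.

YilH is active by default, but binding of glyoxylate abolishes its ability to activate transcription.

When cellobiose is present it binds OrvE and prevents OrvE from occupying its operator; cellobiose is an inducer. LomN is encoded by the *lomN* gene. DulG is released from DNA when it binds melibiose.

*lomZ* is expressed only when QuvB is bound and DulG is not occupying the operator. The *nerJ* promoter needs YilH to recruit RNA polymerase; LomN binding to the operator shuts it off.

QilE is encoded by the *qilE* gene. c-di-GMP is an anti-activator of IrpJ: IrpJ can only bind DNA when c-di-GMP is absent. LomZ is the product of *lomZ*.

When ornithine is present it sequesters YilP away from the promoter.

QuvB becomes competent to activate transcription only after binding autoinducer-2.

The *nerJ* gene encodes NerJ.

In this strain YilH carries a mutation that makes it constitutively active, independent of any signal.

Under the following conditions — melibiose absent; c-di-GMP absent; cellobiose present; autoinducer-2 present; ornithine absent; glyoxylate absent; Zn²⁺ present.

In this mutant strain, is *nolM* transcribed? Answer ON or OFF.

ON

Autoinducer-2 is present, so QuvB is active.
Melibiose is absent, so DulG is active.
With repressor DulG bound, *lomZ* is not transcribed.
So LomZ is not produced.
Cellobiose is present, so OrvE is inactive.
YilH is constitutively active in this strain.
Ornithine is absent, so YilP is active.
c-di-GMP is absent, so IrpJ is active.
Activator YilP is present, so *lomN* is transcribed.
So LomN is produced and active.
With repressor LomN bound, *nerJ* is not transcribed.
So NerJ is not produced.
With no repressor bound, *qilE* is transcribed.
So QilE is produced and active.
Zn²⁺ is present, so WexN is inactive.
No repressor is bound and QilE is active, so *nolM* is transcribed.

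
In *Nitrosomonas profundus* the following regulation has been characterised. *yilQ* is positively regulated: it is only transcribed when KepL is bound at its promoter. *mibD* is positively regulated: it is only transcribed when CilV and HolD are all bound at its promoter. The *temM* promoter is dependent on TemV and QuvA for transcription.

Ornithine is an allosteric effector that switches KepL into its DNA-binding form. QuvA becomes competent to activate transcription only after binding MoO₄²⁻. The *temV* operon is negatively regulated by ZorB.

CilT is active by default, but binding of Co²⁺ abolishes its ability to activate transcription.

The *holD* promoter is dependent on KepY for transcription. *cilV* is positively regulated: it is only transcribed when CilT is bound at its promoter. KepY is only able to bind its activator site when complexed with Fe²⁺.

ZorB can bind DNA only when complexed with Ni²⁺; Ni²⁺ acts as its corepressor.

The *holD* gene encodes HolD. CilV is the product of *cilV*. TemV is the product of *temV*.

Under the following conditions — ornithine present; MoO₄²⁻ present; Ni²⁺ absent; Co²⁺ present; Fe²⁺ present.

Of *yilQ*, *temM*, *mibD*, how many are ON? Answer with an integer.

2

Ornithine is present, so KepL is active.
No repressor is bound and KepL is active, so *yilQ* is transcribed.
→ *yilQ* is ON.
Ni²⁺ is absent, so ZorB is inactive.
With no repressor bound, *temV* is transcribed.
So TemV is produced and active.
MoO₄²⁻ is present, so QuvA is active.
No repressor is bound and TemV and QuvA are active, so *temM* is transcribed.
→ *temM* is ON.
Co²⁺ is present, so CilT is inactive.
Required activator CilT is absent, so *cilV* is not transcribed.
So CilV is not produced.
Fe²⁺ is present, so KepY is active.
No repressor is bound and KepY is active, so *holD* is transcribed.
So HolD is produced and active.
Required activator CilV is absent, so *mibD* is not transcribed.
→ *mibD* is OFF.
2 of the 3 genes are transcribed.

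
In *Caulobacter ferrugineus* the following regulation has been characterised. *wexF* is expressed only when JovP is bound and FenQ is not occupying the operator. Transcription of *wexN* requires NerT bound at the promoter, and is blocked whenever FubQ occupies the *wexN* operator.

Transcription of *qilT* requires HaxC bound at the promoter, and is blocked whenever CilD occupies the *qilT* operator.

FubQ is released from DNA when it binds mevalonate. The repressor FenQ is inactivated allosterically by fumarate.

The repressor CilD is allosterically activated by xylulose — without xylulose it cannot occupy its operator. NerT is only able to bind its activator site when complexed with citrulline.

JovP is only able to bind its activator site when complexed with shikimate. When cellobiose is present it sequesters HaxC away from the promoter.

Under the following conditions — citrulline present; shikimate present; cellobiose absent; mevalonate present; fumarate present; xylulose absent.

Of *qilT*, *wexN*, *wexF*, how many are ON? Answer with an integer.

3

Cellobiose is absent, so HaxC is active.
Xylulose is absent, so CilD is inactive.
No repressor is bound and HaxC is active, so *qilT* is transcribed.
→ *qilT* is ON.
Citrulline is present, so NerT is active.
Mevalonate is present, so FubQ is inactive.
No repressor is bound and NerT is active, so *wexN* is transcribed.
→ *wexN* is ON.
Fumarate is present, so FenQ is inactive.
Shikimate is present, so JovP is active.
No repressor is bound and JovP is active, so *wexF* is transcribed.
→ *wexF* is ON.
3 of the 3 genes are transcribed.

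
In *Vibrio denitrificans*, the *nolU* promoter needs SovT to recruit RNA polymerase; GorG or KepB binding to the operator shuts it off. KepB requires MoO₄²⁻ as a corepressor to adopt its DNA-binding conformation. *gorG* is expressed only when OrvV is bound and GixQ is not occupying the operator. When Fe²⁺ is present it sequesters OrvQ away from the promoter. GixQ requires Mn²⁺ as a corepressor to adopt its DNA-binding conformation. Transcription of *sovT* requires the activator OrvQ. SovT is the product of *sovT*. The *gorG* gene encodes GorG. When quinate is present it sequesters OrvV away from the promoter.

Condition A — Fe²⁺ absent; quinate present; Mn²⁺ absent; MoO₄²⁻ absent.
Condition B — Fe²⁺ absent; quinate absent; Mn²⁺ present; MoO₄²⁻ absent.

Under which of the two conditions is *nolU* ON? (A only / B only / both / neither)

Condition A:
Fe²⁺ is absent, so OrvQ is active.
No repressor is bound and OrvQ is active, so *sovT* is transcribed.
So SovT is produced and active.
Quinate is present, so OrvV is inactive.
Mn²⁺ is absent, so GixQ is inactive.
Required activator OrvV is absent, so *gorG* is not transcribed.
So GorG is not produced.
MoO₄²⁻ is absent, so KepB is inactive.
No repressor is bound and SovT is active, so *nolU* is transcribed.
→ *nolU* is ON in A.
Condition B:
Fe²⁺ is absent, so OrvQ is active.
No repressor is bound and OrvQ is active, so *sovT* is transcribed.
So SovT is produced and active.
Quinate is absent, so OrvV is active.
Mn²⁺ is present, so GixQ is active.
With repressor GixQ bound, *gorG* is not transcribed.
So GorG is not produced.
MoO₄²⁻ is absent, so KepB is inactive.
No repressor is bound and SovT is active, so *nolU* is transcribed.
→ *nolU* is ON in B.

both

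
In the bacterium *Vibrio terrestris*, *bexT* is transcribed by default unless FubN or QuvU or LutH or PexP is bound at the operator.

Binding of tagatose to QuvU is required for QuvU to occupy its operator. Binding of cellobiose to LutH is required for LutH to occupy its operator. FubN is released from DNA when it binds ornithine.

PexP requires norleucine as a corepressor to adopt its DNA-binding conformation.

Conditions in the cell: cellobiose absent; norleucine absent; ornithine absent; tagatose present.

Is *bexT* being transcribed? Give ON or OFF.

OFF

Ornithine is absent, so FubN is active.
Tagatose is present, so QuvU is active.
Cellobiose is absent, so LutH is inactive.
Norleucine is absent, so PexP is inactive.
With repressor FubN bound, *bexT* is not transcribed.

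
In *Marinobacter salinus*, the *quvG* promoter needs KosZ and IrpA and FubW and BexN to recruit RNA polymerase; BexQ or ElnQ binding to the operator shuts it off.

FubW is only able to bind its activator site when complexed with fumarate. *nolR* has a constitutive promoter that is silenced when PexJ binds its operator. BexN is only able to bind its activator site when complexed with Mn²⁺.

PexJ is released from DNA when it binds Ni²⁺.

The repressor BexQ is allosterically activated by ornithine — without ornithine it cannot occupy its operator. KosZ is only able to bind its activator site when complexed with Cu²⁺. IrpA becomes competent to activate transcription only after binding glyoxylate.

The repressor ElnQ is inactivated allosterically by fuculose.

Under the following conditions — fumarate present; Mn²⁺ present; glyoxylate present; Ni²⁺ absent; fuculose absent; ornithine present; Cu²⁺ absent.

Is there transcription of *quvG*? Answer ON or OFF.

OFF

Ornithine is present, so BexQ is active.
Cu²⁺ is absent, so KosZ is inactive.
Glyoxylate is present, so IrpA is active.
Fumarate is present, so FubW is active.
Fuculose is absent, so ElnQ is active.
Mn²⁺ is present, so BexN is active.
With repressor BexQ bound, *quvG* is not transcribed.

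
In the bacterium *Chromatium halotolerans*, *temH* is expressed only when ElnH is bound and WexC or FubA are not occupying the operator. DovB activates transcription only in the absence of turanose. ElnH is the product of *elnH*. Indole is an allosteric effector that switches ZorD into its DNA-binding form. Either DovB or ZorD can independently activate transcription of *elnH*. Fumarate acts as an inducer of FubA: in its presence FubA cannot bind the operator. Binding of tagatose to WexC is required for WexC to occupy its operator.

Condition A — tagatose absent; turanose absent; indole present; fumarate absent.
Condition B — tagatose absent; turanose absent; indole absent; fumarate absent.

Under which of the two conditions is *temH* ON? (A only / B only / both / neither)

Condition A:
Tagatose is absent, so WexC is inactive.
Turanose is absent, so DovB is active.
Indole is present, so ZorD is active.
Activator DovB is present, so *elnH* is transcribed.
So ElnH is produced and active.
Fumarate is absent, so FubA is active.
With repressor FubA bound, *temH* is not transcribed.
→ *temH* is OFF in A.
Condition B:
Tagatose is absent, so WexC is inactive.
Turanose is absent, so DovB is active.
Indole is absent, so ZorD is inactive.
Activator DovB is present, so *elnH* is transcribed.
So ElnH is produced and active.
Fumarate is absent, so FubA is active.
With repressor FubA bound, *temH* is not transcribed.
→ *temH* is OFF in B.

neither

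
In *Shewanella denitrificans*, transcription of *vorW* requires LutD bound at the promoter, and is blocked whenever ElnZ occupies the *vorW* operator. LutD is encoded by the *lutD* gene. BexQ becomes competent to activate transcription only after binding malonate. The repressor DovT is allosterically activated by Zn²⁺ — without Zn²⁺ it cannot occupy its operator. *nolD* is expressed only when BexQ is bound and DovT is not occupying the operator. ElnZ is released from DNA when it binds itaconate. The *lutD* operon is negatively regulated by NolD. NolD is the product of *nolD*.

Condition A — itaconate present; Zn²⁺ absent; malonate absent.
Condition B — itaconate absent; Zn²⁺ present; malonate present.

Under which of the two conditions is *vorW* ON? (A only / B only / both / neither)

A only

Condition A:
Itaconate is present, so ElnZ is inactive.
Zn²⁺ is absent, so DovT is inactive.
Malonate is absent, so BexQ is inactive.
Required activator BexQ is absent, so *nolD* is not transcribed.
So NolD is not produced.
With no repressor bound, *lutD* is transcribed.
So LutD is produced and active.
No repressor is bound and LutD is active, so *vorW* is transcribed.
→ *vorW* is ON in A.
Condition B:
Itaconate is absent, so ElnZ is active.
Zn²⁺ is present, so DovT is active.
Malonate is present, so BexQ is active.
With repressor DovT bound, *nolD* is not transcribed.
So NolD is not produced.
With no repressor bound, *lutD* is transcribed.
So LutD is produced and active.
With repressor ElnZ bound, *vorW* is not transcribed.
→ *vorW* is OFF in B.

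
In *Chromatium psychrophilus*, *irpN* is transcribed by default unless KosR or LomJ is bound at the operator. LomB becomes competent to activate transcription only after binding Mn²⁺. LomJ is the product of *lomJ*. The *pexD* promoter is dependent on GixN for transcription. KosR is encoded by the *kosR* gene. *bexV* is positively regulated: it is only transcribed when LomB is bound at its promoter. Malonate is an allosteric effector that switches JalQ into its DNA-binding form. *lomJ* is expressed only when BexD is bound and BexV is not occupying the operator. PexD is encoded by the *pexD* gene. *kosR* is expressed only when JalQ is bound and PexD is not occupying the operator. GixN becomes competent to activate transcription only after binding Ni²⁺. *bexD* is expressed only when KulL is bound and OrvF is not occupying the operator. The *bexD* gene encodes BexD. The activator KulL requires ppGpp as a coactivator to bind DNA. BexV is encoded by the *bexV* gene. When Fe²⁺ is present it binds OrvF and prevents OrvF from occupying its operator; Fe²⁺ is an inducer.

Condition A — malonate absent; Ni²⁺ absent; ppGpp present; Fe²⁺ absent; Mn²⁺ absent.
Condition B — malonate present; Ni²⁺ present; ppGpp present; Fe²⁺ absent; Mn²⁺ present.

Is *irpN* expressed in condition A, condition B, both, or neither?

both

Condition A:
Malonate is absent, so JalQ is inactive.
Ni²⁺ is absent, so GixN is inactive.
Required activator GixN is absent, so *pexD* is not transcribed.
So PexD is not produced.
Required activator JalQ is absent, so *kosR* is not transcribed.
So KosR is not produced.
ppGpp is present, so KulL is active.
Fe²⁺ is absent, so OrvF is active.
With repressor OrvF bound, *bexD* is not transcribed.
So BexD is not produced.
Mn²⁺ is absent, so LomB is inactive.
Required activator LomB is absent, so *bexV* is not transcribed.
So BexV is not produced.
Required activator BexD is absent, so *lomJ* is not transcribed.
So LomJ is not produced.
With no repressor bound, *irpN* is transcribed.
→ *irpN* is ON in A.
Condition B:
Malonate is present, so JalQ is active.
Ni²⁺ is present, so GixN is active.
No repressor is bound and GixN is active, so *pexD* is transcribed.
So PexD is produced and active.
With repressor PexD bound, *kosR* is not transcribed.
So KosR is not produced.
ppGpp is present, so KulL is active.
Fe²⁺ is absent, so OrvF is active.
With repressor OrvF bound, *bexD* is not transcribed.
So BexD is not produced.
Mn²⁺ is present, so LomB is active.
No repressor is bound and LomB is active, so *bexV* is transcribed.
So BexV is produced and active.
With repressor BexV bound, *lomJ* is not transcribed.
So LomJ is not produced.
With no repressor bound, *irpN* is transcribed.
→ *irpN* is ON in B.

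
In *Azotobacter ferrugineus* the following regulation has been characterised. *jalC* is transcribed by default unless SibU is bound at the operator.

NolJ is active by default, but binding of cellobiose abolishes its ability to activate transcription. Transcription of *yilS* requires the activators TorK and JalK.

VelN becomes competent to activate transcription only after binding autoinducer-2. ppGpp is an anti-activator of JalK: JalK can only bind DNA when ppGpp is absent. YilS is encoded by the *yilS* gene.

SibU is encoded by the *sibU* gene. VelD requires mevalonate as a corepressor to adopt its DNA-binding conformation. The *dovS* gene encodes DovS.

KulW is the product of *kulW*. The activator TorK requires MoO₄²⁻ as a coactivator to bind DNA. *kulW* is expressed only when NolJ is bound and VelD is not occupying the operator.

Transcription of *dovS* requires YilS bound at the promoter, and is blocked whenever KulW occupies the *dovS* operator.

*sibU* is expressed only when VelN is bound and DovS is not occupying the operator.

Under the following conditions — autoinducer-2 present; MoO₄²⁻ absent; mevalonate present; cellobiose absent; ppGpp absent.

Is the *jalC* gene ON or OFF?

OFF

MoO₄²⁻ is absent, so TorK is inactive.
ppGpp is absent, so JalK is active.
Required activator TorK is absent, so *yilS* is not transcribed.
So YilS is not produced.
Cellobiose is absent, so NolJ is active.
Mevalonate is present, so VelD is active.
With repressor VelD bound, *kulW* is not transcribed.
So KulW is not produced.
Required activator YilS is absent, so *dovS* is not transcribed.
So DovS is not produced.
Autoinducer-2 is present, so VelN is active.
No repressor is bound and VelN is active, so *sibU* is transcribed.
So SibU is produced and active.
With repressor SibU bound, *jalC* is not transcribed.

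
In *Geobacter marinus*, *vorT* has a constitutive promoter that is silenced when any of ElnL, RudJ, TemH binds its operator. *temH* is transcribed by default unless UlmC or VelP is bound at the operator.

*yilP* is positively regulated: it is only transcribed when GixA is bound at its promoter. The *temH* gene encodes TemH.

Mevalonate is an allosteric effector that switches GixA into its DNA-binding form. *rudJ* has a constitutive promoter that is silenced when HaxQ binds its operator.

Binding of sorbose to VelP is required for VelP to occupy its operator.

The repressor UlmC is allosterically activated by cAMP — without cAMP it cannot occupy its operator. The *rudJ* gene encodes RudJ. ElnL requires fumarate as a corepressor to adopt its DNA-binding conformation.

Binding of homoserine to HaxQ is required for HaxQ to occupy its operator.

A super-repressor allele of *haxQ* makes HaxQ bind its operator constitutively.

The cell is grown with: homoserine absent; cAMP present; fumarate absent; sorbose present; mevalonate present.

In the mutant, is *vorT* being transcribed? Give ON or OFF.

ON

Fumarate is absent, so ElnL is inactive.
HaxQ is constitutively active in this strain.
With repressor HaxQ bound, *rudJ* is not transcribed.
So RudJ is not produced.
cAMP is present, so UlmC is active.
Sorbose is present, so VelP is active.
With repressor UlmC bound, *temH* is not transcribed.
So TemH is not produced.
With no repressor bound, *vorT* is transcribed.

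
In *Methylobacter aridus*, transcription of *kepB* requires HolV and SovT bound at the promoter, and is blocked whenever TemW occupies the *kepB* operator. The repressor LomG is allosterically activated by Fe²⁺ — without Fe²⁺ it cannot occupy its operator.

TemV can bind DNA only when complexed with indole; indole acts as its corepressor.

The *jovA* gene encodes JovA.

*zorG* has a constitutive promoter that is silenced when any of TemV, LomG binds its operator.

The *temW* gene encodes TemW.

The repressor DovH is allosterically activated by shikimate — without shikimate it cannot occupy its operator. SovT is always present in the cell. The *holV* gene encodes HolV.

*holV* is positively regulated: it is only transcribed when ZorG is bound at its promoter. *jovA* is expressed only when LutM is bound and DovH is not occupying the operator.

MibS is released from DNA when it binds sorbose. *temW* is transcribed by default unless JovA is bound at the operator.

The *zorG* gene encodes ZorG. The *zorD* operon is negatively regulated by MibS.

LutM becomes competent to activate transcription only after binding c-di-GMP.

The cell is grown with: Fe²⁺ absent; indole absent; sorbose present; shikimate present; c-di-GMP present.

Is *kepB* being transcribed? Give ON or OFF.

OFF

Shikimate is present, so DovH is active.
c-di-GMP is present, so LutM is active.
With repressor DovH bound, *jovA* is not transcribed.
So JovA is not produced.
With no repressor bound, *temW* is transcribed.
So TemW is produced and active.
Indole is absent, so TemV is inactive.
Fe²⁺ is absent, so LomG is inactive.
With no repressor bound, *zorG* is transcribed.
So ZorG is produced and active.
No repressor is bound and ZorG is active, so *holV* is transcribed.
So HolV is produced and active.
SovT is produced constitutively and is active.
With repressor TemW bound, *kepB* is not transcribed.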